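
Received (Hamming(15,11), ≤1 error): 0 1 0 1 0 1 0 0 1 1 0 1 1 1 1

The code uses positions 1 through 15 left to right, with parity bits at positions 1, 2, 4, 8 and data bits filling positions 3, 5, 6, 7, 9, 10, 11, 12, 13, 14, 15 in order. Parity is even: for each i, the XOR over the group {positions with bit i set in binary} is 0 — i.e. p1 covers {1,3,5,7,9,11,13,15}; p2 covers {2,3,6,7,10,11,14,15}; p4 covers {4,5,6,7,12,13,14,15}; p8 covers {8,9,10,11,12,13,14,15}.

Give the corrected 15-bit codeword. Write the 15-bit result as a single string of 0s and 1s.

011101001101111

s1 (pos 1,3,5,7,9,11,13,15): 0⊕0⊕0⊕0⊕1⊕0⊕1⊕1 = 1
s2 (pos 2,3,6,7,10,11,14,15): 1⊕0⊕1⊕0⊕1⊕0⊕1⊕1 = 1
s4 (pos 4,5,6,7,12,13,14,15): 1⊕0⊕1⊕0⊕1⊕1⊕1⊕1 = 0
s8 (pos 8,9,10,11,12,13,14,15): 0⊕1⊕1⊕0⊕1⊕1⊕1⊕1 = 0
Syndrome s8…s1 = 0011 → error at position 3.
Flip position 3: 010101001101111 → 011101001101111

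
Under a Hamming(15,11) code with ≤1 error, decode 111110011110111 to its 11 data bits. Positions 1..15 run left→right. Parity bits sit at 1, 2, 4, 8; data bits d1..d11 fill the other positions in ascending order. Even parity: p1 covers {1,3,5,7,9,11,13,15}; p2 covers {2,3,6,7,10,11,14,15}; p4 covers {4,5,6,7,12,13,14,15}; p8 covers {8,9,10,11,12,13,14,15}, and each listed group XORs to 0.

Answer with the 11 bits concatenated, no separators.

11001110011

s1 (pos 1,3,5,7,9,11,13,15): 1⊕1⊕1⊕0⊕1⊕1⊕1⊕1 = 1
s2 (pos 2,3,6,7,10,11,14,15): 1⊕1⊕0⊕0⊕1⊕1⊕1⊕1 = 0
s4 (pos 4,5,6,7,12,13,14,15): 1⊕1⊕0⊕0⊕0⊕1⊕1⊕1 = 1
s8 (pos 8,9,10,11,12,13,14,15): 1⊕1⊕1⊕1⊕0⊕1⊕1⊕1 = 1
Syndrome s8…s1 = 1101 → error at position 13.
Flip position 13: 111110011110111 → 111110011110011
Read data bits from positions 3,5,6,7,9,10,11,12,13,14,15: 11001110011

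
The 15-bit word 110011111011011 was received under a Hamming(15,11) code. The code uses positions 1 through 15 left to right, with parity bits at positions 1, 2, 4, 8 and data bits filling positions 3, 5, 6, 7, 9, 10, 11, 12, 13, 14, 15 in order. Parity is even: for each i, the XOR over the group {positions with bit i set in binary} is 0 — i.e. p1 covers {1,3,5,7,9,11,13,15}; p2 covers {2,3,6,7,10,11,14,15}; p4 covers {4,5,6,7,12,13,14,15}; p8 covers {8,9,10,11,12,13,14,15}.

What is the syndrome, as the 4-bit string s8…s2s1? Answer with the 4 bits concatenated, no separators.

0000

s1 (pos 1,3,5,7,9,11,13,15): 1⊕0⊕1⊕1⊕1⊕1⊕0⊕1 = 0
s2 (pos 2,3,6,7,10,11,14,15): 1⊕0⊕1⊕1⊕0⊕1⊕1⊕1 = 0
s4 (pos 4,5,6,7,12,13,14,15): 0⊕1⊕1⊕1⊕1⊕0⊕1⊕1 = 0
s8 (pos 8,9,10,11,12,13,14,15): 1⊕1⊕0⊕1⊕1⊕0⊕1⊕1 = 0
Syndrome s8…s1 = 0000 → no error.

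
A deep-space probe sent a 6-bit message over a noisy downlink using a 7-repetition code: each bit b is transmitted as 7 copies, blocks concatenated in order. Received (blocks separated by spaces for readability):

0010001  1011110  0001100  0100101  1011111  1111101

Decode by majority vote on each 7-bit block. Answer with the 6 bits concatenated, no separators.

Block 1 (0010001): 2 ones → 0
Block 2 (1011110): 5 ones → 1
Block 3 (0001100): 2 ones → 0
Block 4 (0100101): 3 ones → 0
Block 5 (1011111): 6 ones → 1
Block 6 (1111101): 6 ones → 1

010011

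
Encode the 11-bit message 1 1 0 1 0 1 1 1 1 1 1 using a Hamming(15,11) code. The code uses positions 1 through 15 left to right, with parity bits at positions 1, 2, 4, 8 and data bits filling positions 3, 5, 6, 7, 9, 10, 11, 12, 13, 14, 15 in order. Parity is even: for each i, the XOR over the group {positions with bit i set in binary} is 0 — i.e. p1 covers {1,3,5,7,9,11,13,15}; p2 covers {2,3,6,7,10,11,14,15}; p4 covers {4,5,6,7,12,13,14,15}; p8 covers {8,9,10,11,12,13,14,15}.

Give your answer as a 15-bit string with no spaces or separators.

001010100111111

Place data at non-parity positions: p1 p2 1 p4 1 0 1 p8 0 1 1 1 1 1 1
p1 (pos 1,3,5,7,9,11,13,15): XOR of data positions = 1⊕1⊕1⊕0⊕1⊕1⊕1 = 0
p2 (pos 2,3,6,7,10,11,14,15): XOR of data positions = 1⊕0⊕1⊕1⊕1⊕1⊕1 = 0
p4 (pos 4,5,6,7,12,13,14,15): XOR of data positions = 1⊕0⊕1⊕1⊕1⊕1⊕1 = 0
p8 (pos 8,9,10,11,12,13,14,15): XOR of data positions = 0⊕1⊕1⊕1⊕1⊕1⊕1 = 0
Codeword: 001010100111111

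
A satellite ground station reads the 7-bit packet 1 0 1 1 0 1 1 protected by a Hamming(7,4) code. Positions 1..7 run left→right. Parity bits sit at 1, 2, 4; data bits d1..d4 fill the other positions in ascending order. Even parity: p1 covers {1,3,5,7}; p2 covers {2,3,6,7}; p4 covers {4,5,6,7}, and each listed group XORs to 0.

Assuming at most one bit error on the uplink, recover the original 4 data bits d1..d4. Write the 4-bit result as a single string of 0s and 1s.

1010

s1 (pos 1,3,5,7): 1⊕1⊕0⊕1 = 1
s2 (pos 2,3,6,7): 0⊕1⊕1⊕1 = 1
s4 (pos 4,5,6,7): 1⊕0⊕1⊕1 = 1
Syndrome s4…s1 = 111 → error at position 7.
Flip position 7: 1011011 → 1011010
Read data bits from positions 3,5,6,7: 1010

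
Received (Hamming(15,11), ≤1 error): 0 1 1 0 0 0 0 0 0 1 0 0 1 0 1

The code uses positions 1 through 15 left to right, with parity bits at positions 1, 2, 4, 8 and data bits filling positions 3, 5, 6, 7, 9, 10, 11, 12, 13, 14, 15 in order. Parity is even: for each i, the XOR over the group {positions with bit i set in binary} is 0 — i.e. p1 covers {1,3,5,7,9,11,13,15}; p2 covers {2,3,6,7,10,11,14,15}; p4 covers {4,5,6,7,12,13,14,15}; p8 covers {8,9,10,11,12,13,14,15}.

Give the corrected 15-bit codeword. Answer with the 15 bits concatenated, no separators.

s1 (pos 1,3,5,7,9,11,13,15): 0⊕1⊕0⊕0⊕0⊕0⊕1⊕1 = 1
s2 (pos 2,3,6,7,10,11,14,15): 1⊕1⊕0⊕0⊕1⊕0⊕0⊕1 = 0
s4 (pos 4,5,6,7,12,13,14,15): 0⊕0⊕0⊕0⊕0⊕1⊕0⊕1 = 0
s8 (pos 8,9,10,11,12,13,14,15): 0⊕0⊕1⊕0⊕0⊕1⊕0⊕1 = 1
Syndrome s8…s1 = 1001 → error at position 9.
Flip position 9: 011000000100101 → 011000001100101

011000001100101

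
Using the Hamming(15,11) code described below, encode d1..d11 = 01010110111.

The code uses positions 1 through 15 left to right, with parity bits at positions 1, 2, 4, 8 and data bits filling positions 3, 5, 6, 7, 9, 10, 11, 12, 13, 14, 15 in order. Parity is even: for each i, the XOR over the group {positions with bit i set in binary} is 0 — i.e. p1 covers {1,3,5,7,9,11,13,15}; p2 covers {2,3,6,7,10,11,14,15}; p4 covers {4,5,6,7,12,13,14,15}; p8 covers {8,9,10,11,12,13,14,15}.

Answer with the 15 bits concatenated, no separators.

110110110110111

Place data at non-parity positions: p1 p2 0 p4 1 0 1 p8 0 1 1 0 1 1 1
p1 (pos 1,3,5,7,9,11,13,15): XOR of data positions = 0⊕1⊕1⊕0⊕1⊕1⊕1 = 1
p2 (pos 2,3,6,7,10,11,14,15): XOR of data positions = 0⊕0⊕1⊕1⊕1⊕1⊕1 = 1
p4 (pos 4,5,6,7,12,13,14,15): XOR of data positions = 1⊕0⊕1⊕0⊕1⊕1⊕1 = 1
p8 (pos 8,9,10,11,12,13,14,15): XOR of data positions = 0⊕1⊕1⊕0⊕1⊕1⊕1 = 1
Codeword: 110110110110111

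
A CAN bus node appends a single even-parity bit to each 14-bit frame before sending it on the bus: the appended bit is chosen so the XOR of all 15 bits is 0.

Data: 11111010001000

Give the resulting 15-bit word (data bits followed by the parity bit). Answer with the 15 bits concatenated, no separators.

XOR of the 14 data bits: 1⊕1⊕1⊕1⊕1⊕0⊕1⊕0⊕0⊕0⊕1⊕0⊕0⊕0 = 1
Parity bit = 1 (so all 15 bits XOR to 0).

111110100010001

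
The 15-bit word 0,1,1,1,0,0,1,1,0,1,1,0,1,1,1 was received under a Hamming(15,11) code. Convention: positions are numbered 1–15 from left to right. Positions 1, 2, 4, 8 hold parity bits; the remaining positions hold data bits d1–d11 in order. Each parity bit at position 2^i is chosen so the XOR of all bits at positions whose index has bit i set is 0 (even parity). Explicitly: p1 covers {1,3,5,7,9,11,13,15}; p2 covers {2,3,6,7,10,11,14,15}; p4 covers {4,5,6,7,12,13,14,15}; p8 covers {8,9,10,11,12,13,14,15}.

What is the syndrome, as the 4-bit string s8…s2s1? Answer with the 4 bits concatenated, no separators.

0111

s1 (pos 1,3,5,7,9,11,13,15): 0⊕1⊕0⊕1⊕0⊕1⊕1⊕1 = 1
s2 (pos 2,3,6,7,10,11,14,15): 1⊕1⊕0⊕1⊕1⊕1⊕1⊕1 = 1
s4 (pos 4,5,6,7,12,13,14,15): 1⊕0⊕0⊕1⊕0⊕1⊕1⊕1 = 1
s8 (pos 8,9,10,11,12,13,14,15): 1⊕0⊕1⊕1⊕0⊕1⊕1⊕1 = 0
Syndrome s8…s1 = 0111 → error at position 7.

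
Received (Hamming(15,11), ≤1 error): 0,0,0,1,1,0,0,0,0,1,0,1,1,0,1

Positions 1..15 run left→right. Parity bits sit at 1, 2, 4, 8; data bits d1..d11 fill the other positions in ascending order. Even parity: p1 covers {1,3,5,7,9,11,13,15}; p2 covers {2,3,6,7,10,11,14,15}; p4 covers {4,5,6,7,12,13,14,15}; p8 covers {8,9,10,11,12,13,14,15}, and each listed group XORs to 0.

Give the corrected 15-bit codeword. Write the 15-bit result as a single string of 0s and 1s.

s1 (pos 1,3,5,7,9,11,13,15): 0⊕0⊕1⊕0⊕0⊕0⊕1⊕1 = 1
s2 (pos 2,3,6,7,10,11,14,15): 0⊕0⊕0⊕0⊕1⊕0⊕0⊕1 = 0
s4 (pos 4,5,6,7,12,13,14,15): 1⊕1⊕0⊕0⊕1⊕1⊕0⊕1 = 1
s8 (pos 8,9,10,11,12,13,14,15): 0⊕0⊕1⊕0⊕1⊕1⊕0⊕1 = 0
Syndrome s8…s1 = 0101 → error at position 5.
Flip position 5: 000110000101101 → 000100000101101

000100000101101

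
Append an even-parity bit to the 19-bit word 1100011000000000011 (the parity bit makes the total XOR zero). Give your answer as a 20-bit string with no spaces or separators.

XOR of the 19 data bits: 1⊕1⊕0⊕0⊕0⊕1⊕1⊕0⊕0⊕0⊕0⊕0⊕0⊕0⊕0⊕0⊕0⊕1⊕1 = 0
Parity bit = 0 (so all 20 bits XOR to 0).

11000110000000000110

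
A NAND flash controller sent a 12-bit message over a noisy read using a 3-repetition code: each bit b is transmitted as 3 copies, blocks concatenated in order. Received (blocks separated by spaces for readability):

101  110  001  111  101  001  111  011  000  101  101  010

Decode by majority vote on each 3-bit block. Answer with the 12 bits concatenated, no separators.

110110110110

Block 1 (101): 2 ones → 1
Block 2 (110): 2 ones → 1
Block 3 (001): 1 one → 0
Block 4 (111): 3 ones → 1
Block 5 (101): 2 ones → 1
Block 6 (001): 1 one → 0
Block 7 (111): 3 ones → 1
Block 8 (011): 2 ones → 1
Block 9 (000): 0 ones → 0
Block 10 (101): 2 ones → 1
Block 11 (101): 2 ones → 1
Block 12 (010): 1 one → 0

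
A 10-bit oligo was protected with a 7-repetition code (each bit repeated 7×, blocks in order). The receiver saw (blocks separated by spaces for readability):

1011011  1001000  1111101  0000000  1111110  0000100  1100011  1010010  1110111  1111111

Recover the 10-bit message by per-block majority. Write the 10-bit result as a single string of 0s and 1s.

1010101011

Block 1 (1011011): 5 ones → 1
Block 2 (1001000): 2 ones → 0
Block 3 (1111101): 6 ones → 1
Block 4 (0000000): 0 ones → 0
Block 5 (1111110): 6 ones → 1
Block 6 (0000100): 1 one → 0
Block 7 (1100011): 4 ones → 1
Block 8 (1010010): 3 ones → 0
Block 9 (1110111): 6 ones → 1
Block 10 (1111111): 7 ones → 1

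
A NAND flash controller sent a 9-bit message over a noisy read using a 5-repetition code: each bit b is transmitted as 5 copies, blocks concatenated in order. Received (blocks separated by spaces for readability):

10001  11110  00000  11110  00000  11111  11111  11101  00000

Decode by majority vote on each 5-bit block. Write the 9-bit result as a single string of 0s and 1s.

Block 1 (10001): 2 ones → 0
Block 2 (11110): 4 ones → 1
Block 3 (00000): 0 ones → 0
Block 4 (11110): 4 ones → 1
Block 5 (00000): 0 ones → 0
Block 6 (11111): 5 ones → 1
Block 7 (11111): 5 ones → 1
Block 8 (11101): 4 ones → 1
Block 9 (00000): 0 ones → 0

010101110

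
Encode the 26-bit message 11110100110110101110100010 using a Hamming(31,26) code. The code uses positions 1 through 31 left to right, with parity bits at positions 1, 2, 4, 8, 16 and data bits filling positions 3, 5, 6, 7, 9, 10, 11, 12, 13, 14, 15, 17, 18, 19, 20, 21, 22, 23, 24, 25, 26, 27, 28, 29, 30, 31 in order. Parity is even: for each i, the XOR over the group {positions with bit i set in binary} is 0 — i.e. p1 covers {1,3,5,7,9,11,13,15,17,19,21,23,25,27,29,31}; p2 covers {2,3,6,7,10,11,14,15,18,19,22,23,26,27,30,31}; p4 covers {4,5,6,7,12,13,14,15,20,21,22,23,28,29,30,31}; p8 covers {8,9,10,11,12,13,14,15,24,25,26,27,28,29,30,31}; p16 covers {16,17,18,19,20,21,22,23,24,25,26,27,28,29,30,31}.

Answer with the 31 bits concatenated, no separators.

Place data at non-parity positions: p1 p2 1 p4 1 1 1 p8 0 1 0 0 1 1 0 p16 1 1 0 1 0 1 1 1 0 1 0 0 0 1 0
p1 (pos 1,3,5,7,9,11,13,15,17,19,21,23,25,27,29,31): XOR of data positions = 1⊕1⊕1⊕0⊕0⊕1⊕0⊕1⊕0⊕0⊕1⊕0⊕0⊕0⊕0 = 0
p2 (pos 2,3,6,7,10,11,14,15,18,19,22,23,26,27,30,31): XOR of data positions = 1⊕1⊕1⊕1⊕0⊕1⊕0⊕1⊕0⊕1⊕1⊕1⊕0⊕1⊕0 = 0
p4 (pos 4,5,6,7,12,13,14,15,20,21,22,23,28,29,30,31): XOR of data positions = 1⊕1⊕1⊕0⊕1⊕1⊕0⊕1⊕0⊕1⊕1⊕0⊕0⊕1⊕0 = 1
p8 (pos 8,9,10,11,12,13,14,15,24,25,26,27,28,29,30,31): XOR of data positions = 0⊕1⊕0⊕0⊕1⊕1⊕0⊕1⊕0⊕1⊕0⊕0⊕0⊕1⊕0 = 0
p16 (pos 16,17,18,19,20,21,22,23,24,25,26,27,28,29,30,31): XOR of data positions = 1⊕1⊕0⊕1⊕0⊕1⊕1⊕1⊕0⊕1⊕0⊕0⊕0⊕1⊕0 = 0
Codeword: 0011111001001100110101110100010

0011111001001100110101110100010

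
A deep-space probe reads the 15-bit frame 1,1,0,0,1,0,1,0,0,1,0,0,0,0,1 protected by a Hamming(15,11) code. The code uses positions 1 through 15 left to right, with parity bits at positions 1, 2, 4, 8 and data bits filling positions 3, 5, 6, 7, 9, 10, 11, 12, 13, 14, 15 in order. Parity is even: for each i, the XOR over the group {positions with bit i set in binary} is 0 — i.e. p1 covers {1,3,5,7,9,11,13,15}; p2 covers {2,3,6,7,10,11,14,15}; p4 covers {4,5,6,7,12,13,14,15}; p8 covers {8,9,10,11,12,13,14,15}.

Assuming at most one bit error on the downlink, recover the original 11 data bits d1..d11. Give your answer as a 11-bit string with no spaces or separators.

01010100001

s1 (pos 1,3,5,7,9,11,13,15): 1⊕0⊕1⊕1⊕0⊕0⊕0⊕1 = 0
s2 (pos 2,3,6,7,10,11,14,15): 1⊕0⊕0⊕1⊕1⊕0⊕0⊕1 = 0
s4 (pos 4,5,6,7,12,13,14,15): 0⊕1⊕0⊕1⊕0⊕0⊕0⊕1 = 1
s8 (pos 8,9,10,11,12,13,14,15): 0⊕0⊕1⊕0⊕0⊕0⊕0⊕1 = 0
Syndrome s8…s1 = 0100 → error at position 4.
Flip position 4: 110010100100001 → 110110100100001
Read data bits from positions 3,5,6,7,9,10,11,12,13,14,15: 01010100001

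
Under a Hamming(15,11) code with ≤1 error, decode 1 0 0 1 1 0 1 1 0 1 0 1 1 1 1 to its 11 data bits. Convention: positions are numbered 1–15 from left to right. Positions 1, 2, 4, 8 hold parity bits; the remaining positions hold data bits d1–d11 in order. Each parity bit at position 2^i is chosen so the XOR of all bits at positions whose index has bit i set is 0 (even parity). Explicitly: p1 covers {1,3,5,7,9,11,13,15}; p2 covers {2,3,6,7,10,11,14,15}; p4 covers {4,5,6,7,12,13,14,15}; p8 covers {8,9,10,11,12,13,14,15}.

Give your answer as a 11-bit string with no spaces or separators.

s1 (pos 1,3,5,7,9,11,13,15): 1⊕0⊕1⊕1⊕0⊕0⊕1⊕1 = 1
s2 (pos 2,3,6,7,10,11,14,15): 0⊕0⊕0⊕1⊕1⊕0⊕1⊕1 = 0
s4 (pos 4,5,6,7,12,13,14,15): 1⊕1⊕0⊕1⊕1⊕1⊕1⊕1 = 1
s8 (pos 8,9,10,11,12,13,14,15): 1⊕0⊕1⊕0⊕1⊕1⊕1⊕1 = 0
Syndrome s8…s1 = 0101 → error at position 5.
Flip position 5: 100110110101111 → 100100110101111
Read data bits from positions 3,5,6,7,9,10,11,12,13,14,15: 00010101111

00010101111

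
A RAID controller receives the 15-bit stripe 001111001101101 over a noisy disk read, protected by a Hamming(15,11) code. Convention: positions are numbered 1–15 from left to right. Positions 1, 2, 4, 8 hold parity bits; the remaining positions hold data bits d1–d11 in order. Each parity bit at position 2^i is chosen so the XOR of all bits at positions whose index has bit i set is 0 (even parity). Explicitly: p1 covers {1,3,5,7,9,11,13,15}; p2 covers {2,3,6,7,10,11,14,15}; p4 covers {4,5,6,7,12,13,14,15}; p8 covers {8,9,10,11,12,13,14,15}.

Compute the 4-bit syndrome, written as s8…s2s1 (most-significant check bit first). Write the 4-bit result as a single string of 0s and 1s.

1001

s1 (pos 1,3,5,7,9,11,13,15): 0⊕1⊕1⊕0⊕1⊕0⊕1⊕1 = 1
s2 (pos 2,3,6,7,10,11,14,15): 0⊕1⊕1⊕0⊕1⊕0⊕0⊕1 = 0
s4 (pos 4,5,6,7,12,13,14,15): 1⊕1⊕1⊕0⊕1⊕1⊕0⊕1 = 0
s8 (pos 8,9,10,11,12,13,14,15): 0⊕1⊕1⊕0⊕1⊕1⊕0⊕1 = 1
Syndrome s8…s1 = 1001 → error at position 9.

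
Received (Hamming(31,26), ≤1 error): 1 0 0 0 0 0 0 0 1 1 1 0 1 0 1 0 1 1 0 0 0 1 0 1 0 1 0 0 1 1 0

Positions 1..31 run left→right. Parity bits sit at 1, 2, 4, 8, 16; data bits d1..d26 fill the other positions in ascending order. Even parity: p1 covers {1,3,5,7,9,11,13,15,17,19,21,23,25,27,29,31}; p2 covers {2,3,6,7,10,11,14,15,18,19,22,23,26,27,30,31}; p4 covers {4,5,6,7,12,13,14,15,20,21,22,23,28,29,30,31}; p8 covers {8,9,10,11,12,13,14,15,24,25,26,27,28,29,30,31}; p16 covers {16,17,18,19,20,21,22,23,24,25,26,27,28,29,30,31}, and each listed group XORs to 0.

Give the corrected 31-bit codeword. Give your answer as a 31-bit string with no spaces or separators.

1000000011101010110001010100111

s1 (pos 1,3,5,7,9,11,13,15,17,19,21,23,25,27,29,31): 1⊕0⊕0⊕0⊕1⊕1⊕1⊕1⊕1⊕0⊕0⊕0⊕0⊕0⊕1⊕0 = 1
s2 (pos 2,3,6,7,10,11,14,15,18,19,22,23,26,27,30,31): 0⊕0⊕0⊕0⊕1⊕1⊕0⊕1⊕1⊕0⊕1⊕0⊕1⊕0⊕1⊕0 = 1
s4 (pos 4,5,6,7,12,13,14,15,20,21,22,23,28,29,30,31): 0⊕0⊕0⊕0⊕0⊕1⊕0⊕1⊕0⊕0⊕1⊕0⊕0⊕1⊕1⊕0 = 1
s8 (pos 8,9,10,11,12,13,14,15,24,25,26,27,28,29,30,31): 0⊕1⊕1⊕1⊕0⊕1⊕0⊕1⊕1⊕0⊕1⊕0⊕0⊕1⊕1⊕0 = 1
s16 (pos 16,17,18,19,20,21,22,23,24,25,26,27,28,29,30,31): 0⊕1⊕1⊕0⊕0⊕0⊕1⊕0⊕1⊕0⊕1⊕0⊕0⊕1⊕1⊕0 = 1
Syndrome s16…s1 = 11111 → error at position 31.
Flip position 31: 1000000011101010110001010100110 → 1000000011101010110001010100111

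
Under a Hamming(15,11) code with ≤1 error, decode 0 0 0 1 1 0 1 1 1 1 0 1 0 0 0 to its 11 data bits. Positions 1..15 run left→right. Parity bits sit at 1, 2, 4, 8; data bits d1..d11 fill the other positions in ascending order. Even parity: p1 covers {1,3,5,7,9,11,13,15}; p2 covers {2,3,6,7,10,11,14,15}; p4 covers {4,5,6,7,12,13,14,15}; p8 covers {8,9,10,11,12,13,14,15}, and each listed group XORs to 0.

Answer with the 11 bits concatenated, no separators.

01011101000

s1 (pos 1,3,5,7,9,11,13,15): 0⊕0⊕1⊕1⊕1⊕0⊕0⊕0 = 1
s2 (pos 2,3,6,7,10,11,14,15): 0⊕0⊕0⊕1⊕1⊕0⊕0⊕0 = 0
s4 (pos 4,5,6,7,12,13,14,15): 1⊕1⊕0⊕1⊕1⊕0⊕0⊕0 = 0
s8 (pos 8,9,10,11,12,13,14,15): 1⊕1⊕1⊕0⊕1⊕0⊕0⊕0 = 0
Syndrome s8…s1 = 0001 → error at position 1.
Flip position 1: 000110111101000 → 100110111101000
Read data bits from positions 3,5,6,7,9,10,11,12,13,14,15: 01011101000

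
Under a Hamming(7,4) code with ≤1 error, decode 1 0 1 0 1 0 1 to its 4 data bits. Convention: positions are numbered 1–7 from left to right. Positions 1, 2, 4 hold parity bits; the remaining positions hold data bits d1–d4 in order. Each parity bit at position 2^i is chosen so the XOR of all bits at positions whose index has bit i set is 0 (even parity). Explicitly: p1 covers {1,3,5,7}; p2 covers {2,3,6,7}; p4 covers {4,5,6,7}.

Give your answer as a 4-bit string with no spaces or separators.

1101

s1 (pos 1,3,5,7): 1⊕1⊕1⊕1 = 0
s2 (pos 2,3,6,7): 0⊕1⊕0⊕1 = 0
s4 (pos 4,5,6,7): 0⊕1⊕0⊕1 = 0
Syndrome s4…s1 = 000 → no error.
Read data bits from positions 3,5,6,7: 1101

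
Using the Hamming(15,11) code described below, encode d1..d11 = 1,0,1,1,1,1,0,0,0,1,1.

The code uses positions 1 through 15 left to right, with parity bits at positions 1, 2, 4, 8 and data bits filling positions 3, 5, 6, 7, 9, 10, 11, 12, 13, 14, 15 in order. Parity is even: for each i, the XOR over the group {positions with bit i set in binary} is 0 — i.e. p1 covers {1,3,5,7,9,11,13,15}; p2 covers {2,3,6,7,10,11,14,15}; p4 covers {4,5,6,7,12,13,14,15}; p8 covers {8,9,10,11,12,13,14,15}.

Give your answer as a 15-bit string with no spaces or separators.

001001101100011

Place data at non-parity positions: p1 p2 1 p4 0 1 1 p8 1 1 0 0 0 1 1
p1 (pos 1,3,5,7,9,11,13,15): XOR of data positions = 1⊕0⊕1⊕1⊕0⊕0⊕1 = 0
p2 (pos 2,3,6,7,10,11,14,15): XOR of data positions = 1⊕1⊕1⊕1⊕0⊕1⊕1 = 0
p4 (pos 4,5,6,7,12,13,14,15): XOR of data positions = 0⊕1⊕1⊕0⊕0⊕1⊕1 = 0
p8 (pos 8,9,10,11,12,13,14,15): XOR of data positions = 1⊕1⊕0⊕0⊕0⊕1⊕1 = 0
Codeword: 001001101100011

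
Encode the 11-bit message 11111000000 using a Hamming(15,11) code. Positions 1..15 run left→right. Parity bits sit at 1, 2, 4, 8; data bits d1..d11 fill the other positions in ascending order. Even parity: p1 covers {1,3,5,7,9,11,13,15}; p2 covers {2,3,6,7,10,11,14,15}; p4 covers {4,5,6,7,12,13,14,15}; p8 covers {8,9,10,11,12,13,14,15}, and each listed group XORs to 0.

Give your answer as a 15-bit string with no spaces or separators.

Place data at non-parity positions: p1 p2 1 p4 1 1 1 p8 1 0 0 0 0 0 0
p1 (pos 1,3,5,7,9,11,13,15): XOR of data positions = 1⊕1⊕1⊕1⊕0⊕0⊕0 = 0
p2 (pos 2,3,6,7,10,11,14,15): XOR of data positions = 1⊕1⊕1⊕0⊕0⊕0⊕0 = 1
p4 (pos 4,5,6,7,12,13,14,15): XOR of data positions = 1⊕1⊕1⊕0⊕0⊕0⊕0 = 1
p8 (pos 8,9,10,11,12,13,14,15): XOR of data positions = 1⊕0⊕0⊕0⊕0⊕0⊕0 = 1
Codeword: 011111111000000

011111111000000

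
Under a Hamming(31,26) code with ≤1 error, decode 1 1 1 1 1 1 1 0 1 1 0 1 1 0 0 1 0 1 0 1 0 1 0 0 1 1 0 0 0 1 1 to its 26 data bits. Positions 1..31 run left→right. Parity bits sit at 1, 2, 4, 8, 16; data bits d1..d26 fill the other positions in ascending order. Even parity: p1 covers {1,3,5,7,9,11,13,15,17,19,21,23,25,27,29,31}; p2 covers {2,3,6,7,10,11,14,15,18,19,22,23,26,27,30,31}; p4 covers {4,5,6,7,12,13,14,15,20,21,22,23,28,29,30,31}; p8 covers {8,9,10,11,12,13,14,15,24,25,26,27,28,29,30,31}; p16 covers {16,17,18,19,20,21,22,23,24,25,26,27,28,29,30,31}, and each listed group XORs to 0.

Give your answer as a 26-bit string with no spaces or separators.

11111101100010101001100011

s1 (pos 1,3,5,7,9,11,13,15,17,19,21,23,25,27,29,31): 1⊕1⊕1⊕1⊕1⊕0⊕1⊕0⊕0⊕0⊕0⊕0⊕1⊕0⊕0⊕1 = 0
s2 (pos 2,3,6,7,10,11,14,15,18,19,22,23,26,27,30,31): 1⊕1⊕1⊕1⊕1⊕0⊕0⊕0⊕1⊕0⊕1⊕0⊕1⊕0⊕1⊕1 = 0
s4 (pos 4,5,6,7,12,13,14,15,20,21,22,23,28,29,30,31): 1⊕1⊕1⊕1⊕1⊕1⊕0⊕0⊕1⊕0⊕1⊕0⊕0⊕0⊕1⊕1 = 0
s8 (pos 8,9,10,11,12,13,14,15,24,25,26,27,28,29,30,31): 0⊕1⊕1⊕0⊕1⊕1⊕0⊕0⊕0⊕1⊕1⊕0⊕0⊕0⊕1⊕1 = 0
s16 (pos 16,17,18,19,20,21,22,23,24,25,26,27,28,29,30,31): 1⊕0⊕1⊕0⊕1⊕0⊕1⊕0⊕0⊕1⊕1⊕0⊕0⊕0⊕1⊕1 = 0
Syndrome s16…s1 = 00000 → no error.
Read data bits from positions 3,5,6,7,9,10,11,12,13,14,15,17,18,19,20,21,22,23,24,25,26,27,28,29,30,31: 11111101100010101001100011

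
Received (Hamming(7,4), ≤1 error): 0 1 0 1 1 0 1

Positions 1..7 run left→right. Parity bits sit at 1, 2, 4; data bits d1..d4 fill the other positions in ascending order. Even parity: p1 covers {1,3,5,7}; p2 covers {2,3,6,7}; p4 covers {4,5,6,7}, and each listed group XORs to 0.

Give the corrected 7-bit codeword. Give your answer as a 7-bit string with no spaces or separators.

s1 (pos 1,3,5,7): 0⊕0⊕1⊕1 = 0
s2 (pos 2,3,6,7): 1⊕0⊕0⊕1 = 0
s4 (pos 4,5,6,7): 1⊕1⊕0⊕1 = 1
Syndrome s4…s1 = 100 → error at position 4.
Flip position 4: 0101101 → 0100101

0100101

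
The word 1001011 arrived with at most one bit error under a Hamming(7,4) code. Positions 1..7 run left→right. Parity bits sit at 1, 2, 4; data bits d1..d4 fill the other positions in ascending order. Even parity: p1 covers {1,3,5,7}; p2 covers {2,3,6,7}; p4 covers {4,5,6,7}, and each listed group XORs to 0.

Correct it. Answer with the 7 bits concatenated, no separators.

1000011

s1 (pos 1,3,5,7): 1⊕0⊕0⊕1 = 0
s2 (pos 2,3,6,7): 0⊕0⊕1⊕1 = 0
s4 (pos 4,5,6,7): 1⊕0⊕1⊕1 = 1
Syndrome s4…s1 = 100 → error at position 4.
Flip position 4: 1001011 → 1000011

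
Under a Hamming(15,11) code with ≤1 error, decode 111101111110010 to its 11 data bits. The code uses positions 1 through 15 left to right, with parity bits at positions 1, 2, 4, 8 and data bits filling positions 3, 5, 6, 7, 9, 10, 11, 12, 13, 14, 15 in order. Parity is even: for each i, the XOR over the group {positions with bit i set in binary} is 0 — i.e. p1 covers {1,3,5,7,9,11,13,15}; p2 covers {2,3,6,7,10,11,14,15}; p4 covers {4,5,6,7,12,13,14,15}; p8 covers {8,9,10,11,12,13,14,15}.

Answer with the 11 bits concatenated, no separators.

s1 (pos 1,3,5,7,9,11,13,15): 1⊕1⊕0⊕1⊕1⊕1⊕0⊕0 = 1
s2 (pos 2,3,6,7,10,11,14,15): 1⊕1⊕1⊕1⊕1⊕1⊕1⊕0 = 1
s4 (pos 4,5,6,7,12,13,14,15): 1⊕0⊕1⊕1⊕0⊕0⊕1⊕0 = 0
s8 (pos 8,9,10,11,12,13,14,15): 1⊕1⊕1⊕1⊕0⊕0⊕1⊕0 = 1
Syndrome s8…s1 = 1011 → error at position 11.
Flip position 11: 111101111110010 → 111101111100010
Read data bits from positions 3,5,6,7,9,10,11,12,13,14,15: 10111100010

10111100010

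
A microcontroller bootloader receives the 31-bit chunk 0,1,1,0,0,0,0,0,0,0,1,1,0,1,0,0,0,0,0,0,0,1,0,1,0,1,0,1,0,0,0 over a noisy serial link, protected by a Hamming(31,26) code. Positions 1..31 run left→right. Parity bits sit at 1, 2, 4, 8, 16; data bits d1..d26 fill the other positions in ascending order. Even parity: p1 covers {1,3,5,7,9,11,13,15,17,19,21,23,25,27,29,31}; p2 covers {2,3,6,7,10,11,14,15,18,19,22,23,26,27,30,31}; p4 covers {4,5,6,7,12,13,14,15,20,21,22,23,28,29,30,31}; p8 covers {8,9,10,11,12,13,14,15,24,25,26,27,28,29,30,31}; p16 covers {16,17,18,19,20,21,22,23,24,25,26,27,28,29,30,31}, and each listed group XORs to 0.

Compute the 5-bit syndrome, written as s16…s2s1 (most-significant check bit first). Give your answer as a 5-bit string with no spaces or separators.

s1 (pos 1,3,5,7,9,11,13,15,17,19,21,23,25,27,29,31): 0⊕1⊕0⊕0⊕0⊕1⊕0⊕0⊕0⊕0⊕0⊕0⊕0⊕0⊕0⊕0 = 0
s2 (pos 2,3,6,7,10,11,14,15,18,19,22,23,26,27,30,31): 1⊕1⊕0⊕0⊕0⊕1⊕1⊕0⊕0⊕0⊕1⊕0⊕1⊕0⊕0⊕0 = 0
s4 (pos 4,5,6,7,12,13,14,15,20,21,22,23,28,29,30,31): 0⊕0⊕0⊕0⊕1⊕0⊕1⊕0⊕0⊕0⊕1⊕0⊕1⊕0⊕0⊕0 = 0
s8 (pos 8,9,10,11,12,13,14,15,24,25,26,27,28,29,30,31): 0⊕0⊕0⊕1⊕1⊕0⊕1⊕0⊕1⊕0⊕1⊕0⊕1⊕0⊕0⊕0 = 0
s16 (pos 16,17,18,19,20,21,22,23,24,25,26,27,28,29,30,31): 0⊕0⊕0⊕0⊕0⊕0⊕1⊕0⊕1⊕0⊕1⊕0⊕1⊕0⊕0⊕0 = 0
Syndrome s16…s1 = 00000 → no error.

00000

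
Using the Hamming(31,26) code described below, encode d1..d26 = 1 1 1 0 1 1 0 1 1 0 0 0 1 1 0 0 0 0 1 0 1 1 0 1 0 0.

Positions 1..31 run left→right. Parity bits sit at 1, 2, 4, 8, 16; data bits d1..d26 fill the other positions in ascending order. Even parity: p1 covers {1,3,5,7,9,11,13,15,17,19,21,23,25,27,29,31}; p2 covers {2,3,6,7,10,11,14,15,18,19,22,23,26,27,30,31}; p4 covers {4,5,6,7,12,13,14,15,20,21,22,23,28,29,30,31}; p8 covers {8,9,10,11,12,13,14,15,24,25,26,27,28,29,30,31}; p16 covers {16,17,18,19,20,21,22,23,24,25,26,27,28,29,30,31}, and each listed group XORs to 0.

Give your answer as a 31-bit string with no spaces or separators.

Place data at non-parity positions: p1 p2 1 p4 1 1 0 p8 1 1 0 1 1 0 0 p16 0 1 1 0 0 0 0 1 0 1 1 0 1 0 0
p1 (pos 1,3,5,7,9,11,13,15,17,19,21,23,25,27,29,31): XOR of data positions = 1⊕1⊕0⊕1⊕0⊕1⊕0⊕0⊕1⊕0⊕0⊕0⊕1⊕1⊕0 = 1
p2 (pos 2,3,6,7,10,11,14,15,18,19,22,23,26,27,30,31): XOR of data positions = 1⊕1⊕0⊕1⊕0⊕0⊕0⊕1⊕1⊕0⊕0⊕1⊕1⊕0⊕0 = 1
p4 (pos 4,5,6,7,12,13,14,15,20,21,22,23,28,29,30,31): XOR of data positions = 1⊕1⊕0⊕1⊕1⊕0⊕0⊕0⊕0⊕0⊕0⊕0⊕1⊕0⊕0 = 1
p8 (pos 8,9,10,11,12,13,14,15,24,25,26,27,28,29,30,31): XOR of data positions = 1⊕1⊕0⊕1⊕1⊕0⊕0⊕1⊕0⊕1⊕1⊕0⊕1⊕0⊕0 = 0
p16 (pos 16,17,18,19,20,21,22,23,24,25,26,27,28,29,30,31): XOR of data positions = 0⊕1⊕1⊕0⊕0⊕0⊕0⊕1⊕0⊕1⊕1⊕0⊕1⊕0⊕0 = 0
Codeword: 1111110011011000011000010110100

1111110011011000011000010110100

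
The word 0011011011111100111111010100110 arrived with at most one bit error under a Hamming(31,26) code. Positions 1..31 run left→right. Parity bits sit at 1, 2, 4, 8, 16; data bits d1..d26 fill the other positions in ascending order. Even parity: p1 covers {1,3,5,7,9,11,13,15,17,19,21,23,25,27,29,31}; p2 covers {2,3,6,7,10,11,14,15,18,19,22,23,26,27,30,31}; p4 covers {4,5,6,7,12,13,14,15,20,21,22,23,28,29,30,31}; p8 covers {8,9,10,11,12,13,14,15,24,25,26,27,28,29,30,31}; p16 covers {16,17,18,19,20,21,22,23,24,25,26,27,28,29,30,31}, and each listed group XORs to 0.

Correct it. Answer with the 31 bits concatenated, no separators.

0011010011111100111111010100110

s1 (pos 1,3,5,7,9,11,13,15,17,19,21,23,25,27,29,31): 0⊕1⊕0⊕1⊕1⊕1⊕1⊕0⊕1⊕1⊕1⊕0⊕0⊕0⊕1⊕0 = 1
s2 (pos 2,3,6,7,10,11,14,15,18,19,22,23,26,27,30,31): 0⊕1⊕1⊕1⊕1⊕1⊕1⊕0⊕1⊕1⊕1⊕0⊕1⊕0⊕1⊕0 = 1
s4 (pos 4,5,6,7,12,13,14,15,20,21,22,23,28,29,30,31): 1⊕0⊕1⊕1⊕1⊕1⊕1⊕0⊕1⊕1⊕1⊕0⊕0⊕1⊕1⊕0 = 1
s8 (pos 8,9,10,11,12,13,14,15,24,25,26,27,28,29,30,31): 0⊕1⊕1⊕1⊕1⊕1⊕1⊕0⊕1⊕0⊕1⊕0⊕0⊕1⊕1⊕0 = 0
s16 (pos 16,17,18,19,20,21,22,23,24,25,26,27,28,29,30,31): 0⊕1⊕1⊕1⊕1⊕1⊕1⊕0⊕1⊕0⊕1⊕0⊕0⊕1⊕1⊕0 = 0
Syndrome s16…s1 = 00111 → error at position 7.
Flip position 7: 0011011011111100111111010100110 → 0011010011111100111111010100110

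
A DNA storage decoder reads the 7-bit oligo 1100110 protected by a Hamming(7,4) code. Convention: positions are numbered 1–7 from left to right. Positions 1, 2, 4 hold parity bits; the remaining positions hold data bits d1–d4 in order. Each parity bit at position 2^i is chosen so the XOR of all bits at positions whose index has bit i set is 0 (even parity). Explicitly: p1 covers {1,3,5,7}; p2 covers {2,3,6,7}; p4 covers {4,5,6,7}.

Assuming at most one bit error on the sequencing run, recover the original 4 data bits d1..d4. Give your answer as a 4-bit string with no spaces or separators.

s1 (pos 1,3,5,7): 1⊕0⊕1⊕0 = 0
s2 (pos 2,3,6,7): 1⊕0⊕1⊕0 = 0
s4 (pos 4,5,6,7): 0⊕1⊕1⊕0 = 0
Syndrome s4…s1 = 000 → no error.
Read data bits from positions 3,5,6,7: 0110

0110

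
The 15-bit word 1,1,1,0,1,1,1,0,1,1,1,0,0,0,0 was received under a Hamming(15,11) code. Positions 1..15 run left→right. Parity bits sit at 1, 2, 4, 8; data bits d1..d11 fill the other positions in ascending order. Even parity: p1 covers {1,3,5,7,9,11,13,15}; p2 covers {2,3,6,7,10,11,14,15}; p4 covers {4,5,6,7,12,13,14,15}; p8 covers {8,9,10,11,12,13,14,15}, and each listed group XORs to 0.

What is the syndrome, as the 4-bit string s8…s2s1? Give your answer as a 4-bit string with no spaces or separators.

s1 (pos 1,3,5,7,9,11,13,15): 1⊕1⊕1⊕1⊕1⊕1⊕0⊕0 = 0
s2 (pos 2,3,6,7,10,11,14,15): 1⊕1⊕1⊕1⊕1⊕1⊕0⊕0 = 0
s4 (pos 4,5,6,7,12,13,14,15): 0⊕1⊕1⊕1⊕0⊕0⊕0⊕0 = 1
s8 (pos 8,9,10,11,12,13,14,15): 0⊕1⊕1⊕1⊕0⊕0⊕0⊕0 = 1
Syndrome s8…s1 = 1100 → error at position 12.

1100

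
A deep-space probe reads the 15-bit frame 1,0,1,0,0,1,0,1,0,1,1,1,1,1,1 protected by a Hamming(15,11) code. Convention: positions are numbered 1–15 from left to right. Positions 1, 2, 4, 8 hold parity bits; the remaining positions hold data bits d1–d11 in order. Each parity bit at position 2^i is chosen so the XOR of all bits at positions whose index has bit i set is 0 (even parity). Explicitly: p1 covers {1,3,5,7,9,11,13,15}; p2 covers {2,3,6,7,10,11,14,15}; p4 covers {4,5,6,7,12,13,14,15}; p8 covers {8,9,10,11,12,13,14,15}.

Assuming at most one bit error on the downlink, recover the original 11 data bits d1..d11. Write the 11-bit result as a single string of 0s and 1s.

10100111011

s1 (pos 1,3,5,7,9,11,13,15): 1⊕1⊕0⊕0⊕0⊕1⊕1⊕1 = 1
s2 (pos 2,3,6,7,10,11,14,15): 0⊕1⊕1⊕0⊕1⊕1⊕1⊕1 = 0
s4 (pos 4,5,6,7,12,13,14,15): 0⊕0⊕1⊕0⊕1⊕1⊕1⊕1 = 1
s8 (pos 8,9,10,11,12,13,14,15): 1⊕0⊕1⊕1⊕1⊕1⊕1⊕1 = 1
Syndrome s8…s1 = 1101 → error at position 13.
Flip position 13: 101001010111111 → 101001010111011
Read data bits from positions 3,5,6,7,9,10,11,12,13,14,15: 10100111011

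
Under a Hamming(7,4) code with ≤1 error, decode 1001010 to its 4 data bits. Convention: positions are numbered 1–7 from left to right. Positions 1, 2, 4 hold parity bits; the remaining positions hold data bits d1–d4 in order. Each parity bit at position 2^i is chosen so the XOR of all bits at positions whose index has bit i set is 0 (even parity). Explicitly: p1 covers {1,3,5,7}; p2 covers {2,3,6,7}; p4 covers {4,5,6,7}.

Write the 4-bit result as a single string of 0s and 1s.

s1 (pos 1,3,5,7): 1⊕0⊕0⊕0 = 1
s2 (pos 2,3,6,7): 0⊕0⊕1⊕0 = 1
s4 (pos 4,5,6,7): 1⊕0⊕1⊕0 = 0
Syndrome s4…s1 = 011 → error at position 3.
Flip position 3: 1001010 → 1011010
Read data bits from positions 3,5,6,7: 1010

1010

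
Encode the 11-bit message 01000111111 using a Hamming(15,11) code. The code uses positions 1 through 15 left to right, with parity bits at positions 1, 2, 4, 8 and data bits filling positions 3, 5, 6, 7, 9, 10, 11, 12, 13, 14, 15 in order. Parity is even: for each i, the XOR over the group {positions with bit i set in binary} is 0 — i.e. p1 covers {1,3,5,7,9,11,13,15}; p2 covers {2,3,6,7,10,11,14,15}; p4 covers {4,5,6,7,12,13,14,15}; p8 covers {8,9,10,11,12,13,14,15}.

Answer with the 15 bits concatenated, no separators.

Place data at non-parity positions: p1 p2 0 p4 1 0 0 p8 0 1 1 1 1 1 1
p1 (pos 1,3,5,7,9,11,13,15): XOR of data positions = 0⊕1⊕0⊕0⊕1⊕1⊕1 = 0
p2 (pos 2,3,6,7,10,11,14,15): XOR of data positions = 0⊕0⊕0⊕1⊕1⊕1⊕1 = 0
p4 (pos 4,5,6,7,12,13,14,15): XOR of data positions = 1⊕0⊕0⊕1⊕1⊕1⊕1 = 1
p8 (pos 8,9,10,11,12,13,14,15): XOR of data positions = 0⊕1⊕1⊕1⊕1⊕1⊕1 = 0
Codeword: 000110000111111

000110000111111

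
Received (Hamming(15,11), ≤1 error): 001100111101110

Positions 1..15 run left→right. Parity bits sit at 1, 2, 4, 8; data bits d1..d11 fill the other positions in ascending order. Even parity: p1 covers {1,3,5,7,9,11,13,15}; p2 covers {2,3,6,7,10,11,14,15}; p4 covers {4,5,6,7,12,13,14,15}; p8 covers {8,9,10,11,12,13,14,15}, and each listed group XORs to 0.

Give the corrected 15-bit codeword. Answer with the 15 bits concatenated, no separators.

s1 (pos 1,3,5,7,9,11,13,15): 0⊕1⊕0⊕1⊕1⊕0⊕1⊕0 = 0
s2 (pos 2,3,6,7,10,11,14,15): 0⊕1⊕0⊕1⊕1⊕0⊕1⊕0 = 0
s4 (pos 4,5,6,7,12,13,14,15): 1⊕0⊕0⊕1⊕1⊕1⊕1⊕0 = 1
s8 (pos 8,9,10,11,12,13,14,15): 1⊕1⊕1⊕0⊕1⊕1⊕1⊕0 = 0
Syndrome s8…s1 = 0100 → error at position 4.
Flip position 4: 001100111101110 → 001000111101110

001000111101110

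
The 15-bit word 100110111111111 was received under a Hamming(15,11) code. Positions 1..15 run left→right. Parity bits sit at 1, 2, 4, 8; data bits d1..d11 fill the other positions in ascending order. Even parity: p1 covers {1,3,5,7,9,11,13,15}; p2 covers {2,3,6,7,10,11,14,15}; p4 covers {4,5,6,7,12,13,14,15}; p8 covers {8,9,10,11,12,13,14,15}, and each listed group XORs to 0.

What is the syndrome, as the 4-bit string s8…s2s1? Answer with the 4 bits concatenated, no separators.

s1 (pos 1,3,5,7,9,11,13,15): 1⊕0⊕1⊕1⊕1⊕1⊕1⊕1 = 1
s2 (pos 2,3,6,7,10,11,14,15): 0⊕0⊕0⊕1⊕1⊕1⊕1⊕1 = 1
s4 (pos 4,5,6,7,12,13,14,15): 1⊕1⊕0⊕1⊕1⊕1⊕1⊕1 = 1
s8 (pos 8,9,10,11,12,13,14,15): 1⊕1⊕1⊕1⊕1⊕1⊕1⊕1 = 0
Syndrome s8…s1 = 0111 → error at position 7.

0111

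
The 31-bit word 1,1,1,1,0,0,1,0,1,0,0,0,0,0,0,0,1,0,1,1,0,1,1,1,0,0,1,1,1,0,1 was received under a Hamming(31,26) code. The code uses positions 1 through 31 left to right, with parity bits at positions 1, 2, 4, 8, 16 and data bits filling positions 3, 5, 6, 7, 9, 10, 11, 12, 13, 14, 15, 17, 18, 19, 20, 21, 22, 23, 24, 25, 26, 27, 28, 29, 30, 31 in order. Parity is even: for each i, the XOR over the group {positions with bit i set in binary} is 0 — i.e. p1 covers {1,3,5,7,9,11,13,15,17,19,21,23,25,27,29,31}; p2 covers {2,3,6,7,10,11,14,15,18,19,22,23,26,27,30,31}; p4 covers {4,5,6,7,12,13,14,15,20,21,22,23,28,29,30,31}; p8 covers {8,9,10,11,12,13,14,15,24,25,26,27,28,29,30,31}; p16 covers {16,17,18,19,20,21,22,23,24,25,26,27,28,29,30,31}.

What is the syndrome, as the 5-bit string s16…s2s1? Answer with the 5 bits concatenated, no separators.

00000

s1 (pos 1,3,5,7,9,11,13,15,17,19,21,23,25,27,29,31): 1⊕1⊕0⊕1⊕1⊕0⊕0⊕0⊕1⊕1⊕0⊕1⊕0⊕1⊕1⊕1 = 0
s2 (pos 2,3,6,7,10,11,14,15,18,19,22,23,26,27,30,31): 1⊕1⊕0⊕1⊕0⊕0⊕0⊕0⊕0⊕1⊕1⊕1⊕0⊕1⊕0⊕1 = 0
s4 (pos 4,5,6,7,12,13,14,15,20,21,22,23,28,29,30,31): 1⊕0⊕0⊕1⊕0⊕0⊕0⊕0⊕1⊕0⊕1⊕1⊕1⊕1⊕0⊕1 = 0
s8 (pos 8,9,10,11,12,13,14,15,24,25,26,27,28,29,30,31): 0⊕1⊕0⊕0⊕0⊕0⊕0⊕0⊕1⊕0⊕0⊕1⊕1⊕1⊕0⊕1 = 0
s16 (pos 16,17,18,19,20,21,22,23,24,25,26,27,28,29,30,31): 0⊕1⊕0⊕1⊕1⊕0⊕1⊕1⊕1⊕0⊕0⊕1⊕1⊕1⊕0⊕1 = 0
Syndrome s16…s1 = 00000 → no error.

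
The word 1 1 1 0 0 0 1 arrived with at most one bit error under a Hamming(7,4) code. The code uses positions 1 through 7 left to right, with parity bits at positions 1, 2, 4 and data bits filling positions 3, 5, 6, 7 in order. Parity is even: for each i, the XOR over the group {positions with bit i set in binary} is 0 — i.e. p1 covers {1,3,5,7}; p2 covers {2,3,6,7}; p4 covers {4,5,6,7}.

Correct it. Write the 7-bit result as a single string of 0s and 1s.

1110000

s1 (pos 1,3,5,7): 1⊕1⊕0⊕1 = 1
s2 (pos 2,3,6,7): 1⊕1⊕0⊕1 = 1
s4 (pos 4,5,6,7): 0⊕0⊕0⊕1 = 1
Syndrome s4…s1 = 111 → error at position 7.
Flip position 7: 1110001 → 1110000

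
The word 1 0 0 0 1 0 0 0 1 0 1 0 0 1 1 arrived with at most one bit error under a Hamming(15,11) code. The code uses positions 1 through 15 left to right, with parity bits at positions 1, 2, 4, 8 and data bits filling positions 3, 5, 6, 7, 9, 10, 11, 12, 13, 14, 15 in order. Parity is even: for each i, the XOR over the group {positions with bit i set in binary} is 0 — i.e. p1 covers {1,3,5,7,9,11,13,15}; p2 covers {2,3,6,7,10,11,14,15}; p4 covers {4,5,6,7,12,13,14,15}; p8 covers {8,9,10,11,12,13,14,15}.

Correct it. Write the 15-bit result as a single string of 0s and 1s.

100010101010011

s1 (pos 1,3,5,7,9,11,13,15): 1⊕0⊕1⊕0⊕1⊕1⊕0⊕1 = 1
s2 (pos 2,3,6,7,10,11,14,15): 0⊕0⊕0⊕0⊕0⊕1⊕1⊕1 = 1
s4 (pos 4,5,6,7,12,13,14,15): 0⊕1⊕0⊕0⊕0⊕0⊕1⊕1 = 1
s8 (pos 8,9,10,11,12,13,14,15): 0⊕1⊕0⊕1⊕0⊕0⊕1⊕1 = 0
Syndrome s8…s1 = 0111 → error at position 7.
Flip position 7: 100010001010011 → 100010101010011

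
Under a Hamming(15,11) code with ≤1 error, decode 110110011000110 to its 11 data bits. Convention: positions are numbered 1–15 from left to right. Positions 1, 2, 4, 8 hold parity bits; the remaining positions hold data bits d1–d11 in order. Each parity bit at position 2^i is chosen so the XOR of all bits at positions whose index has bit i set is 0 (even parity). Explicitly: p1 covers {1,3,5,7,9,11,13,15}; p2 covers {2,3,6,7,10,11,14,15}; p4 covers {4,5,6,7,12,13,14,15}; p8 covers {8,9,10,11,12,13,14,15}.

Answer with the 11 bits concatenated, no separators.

s1 (pos 1,3,5,7,9,11,13,15): 1⊕0⊕1⊕0⊕1⊕0⊕1⊕0 = 0
s2 (pos 2,3,6,7,10,11,14,15): 1⊕0⊕0⊕0⊕0⊕0⊕1⊕0 = 0
s4 (pos 4,5,6,7,12,13,14,15): 1⊕1⊕0⊕0⊕0⊕1⊕1⊕0 = 0
s8 (pos 8,9,10,11,12,13,14,15): 1⊕1⊕0⊕0⊕0⊕1⊕1⊕0 = 0
Syndrome s8…s1 = 0000 → no error.
Read data bits from positions 3,5,6,7,9,10,11,12,13,14,15: 01001000110

01001000110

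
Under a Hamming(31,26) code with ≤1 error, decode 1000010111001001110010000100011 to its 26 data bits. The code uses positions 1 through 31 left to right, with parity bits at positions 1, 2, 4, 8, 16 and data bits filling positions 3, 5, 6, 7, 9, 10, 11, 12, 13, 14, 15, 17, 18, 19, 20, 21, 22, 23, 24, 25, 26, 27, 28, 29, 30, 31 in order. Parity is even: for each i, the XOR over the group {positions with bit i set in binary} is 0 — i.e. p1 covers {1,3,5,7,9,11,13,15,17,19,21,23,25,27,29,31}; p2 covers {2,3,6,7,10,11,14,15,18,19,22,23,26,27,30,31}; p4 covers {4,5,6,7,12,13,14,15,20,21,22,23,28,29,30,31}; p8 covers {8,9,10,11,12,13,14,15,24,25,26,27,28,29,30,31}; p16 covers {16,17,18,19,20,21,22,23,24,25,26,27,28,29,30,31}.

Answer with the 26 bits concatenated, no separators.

00101100100110010000101011

s1 (pos 1,3,5,7,9,11,13,15,17,19,21,23,25,27,29,31): 1⊕0⊕0⊕0⊕1⊕0⊕1⊕0⊕1⊕0⊕1⊕0⊕0⊕0⊕0⊕1 = 0
s2 (pos 2,3,6,7,10,11,14,15,18,19,22,23,26,27,30,31): 0⊕0⊕1⊕0⊕1⊕0⊕0⊕0⊕1⊕0⊕0⊕0⊕1⊕0⊕1⊕1 = 0
s4 (pos 4,5,6,7,12,13,14,15,20,21,22,23,28,29,30,31): 0⊕0⊕1⊕0⊕0⊕1⊕0⊕0⊕0⊕1⊕0⊕0⊕0⊕0⊕1⊕1 = 1
s8 (pos 8,9,10,11,12,13,14,15,24,25,26,27,28,29,30,31): 1⊕1⊕1⊕0⊕0⊕1⊕0⊕0⊕0⊕0⊕1⊕0⊕0⊕0⊕1⊕1 = 1
s16 (pos 16,17,18,19,20,21,22,23,24,25,26,27,28,29,30,31): 1⊕1⊕1⊕0⊕0⊕1⊕0⊕0⊕0⊕0⊕1⊕0⊕0⊕0⊕1⊕1 = 1
Syndrome s16…s1 = 11100 → error at position 28.
Flip position 28: 1000010111001001110010000100011 → 1000010111001001110010000101011
Read data bits from positions 3,5,6,7,9,10,11,12,13,14,15,17,18,19,20,21,22,23,24,25,26,27,28,29,30,31: 00101100100110010000101011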